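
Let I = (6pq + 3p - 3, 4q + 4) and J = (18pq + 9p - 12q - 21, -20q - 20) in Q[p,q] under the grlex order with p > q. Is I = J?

For a fixed monomial order, each ideal has a unique reduced Gröbner basis; comparing bases decides equality.
Buchberger on the first generating set:
f_1 = 6pq + 3p - 3, LT = pq.
f_2 = 4q + 4, LT = q.

S(f_1,f_2): lcm = pq. S = -\tfrac{1}{2}p - \tfrac{1}{2}.
  leading term p: no divisor's leading term divides it; move -\tfrac{1}{2}p to the remainder.
  leading term 1: no divisor's leading term divides it; move -\tfrac{1}{2} to the remainder.
  remainder -\tfrac{1}{2}p - \tfrac{1}{2} ≠ 0; add g_3 = -\tfrac{1}{2}p - \tfrac{1}{2} to the basis.

S(f_1,g_3): lcm = pq. S = \tfrac{1}{2}p - q - \tfrac{1}{2}.
  leading term p: subtract (-1)·g_3 from \tfrac{1}{2}p - q - \tfrac{1}{2} → -q - 1
  leading term q: subtract (-\tfrac{1}{4})·f_2 from -q - 1 → 0
  remainder 0.

S(f_2,g_3): leading monomials are coprime, so the S-polynomial reduces to 0 (Buchberger's first criterion).
Every S-polynomial of the final basis reduces to 0, so we have a Gröbner basis.
Inter-reduce: drop elements whose leading term is divisible by another's, tail-reduce, and make monic.
Reduced Gröbner basis: {p + 1, q + 1}.

Buchberger on the second generating set:
h_1 = 18pq + 9p - 12q - 21, LT = pq.
h_2 = -20q - 20, LT = q.

S(h_1,h_2): lcm = pq. S = -\tfrac{1}{2}p - \tfrac{2}{3}q - \tfrac{7}{6}.
  leading term p: no divisor's leading term divides it; move -\tfrac{1}{2}p to the remainder.
  leading term q: subtract (\tfrac{1}{30})·h_2 from -\tfrac{2}{3}q - \tfrac{7}{6} → -\tfrac{1}{2}
  leading term 1: no divisor's leading term divides it; move -\tfrac{1}{2} to the remainder.
  remainder -\tfrac{1}{2}p - \tfrac{1}{2} ≠ 0; add k_3 = -\tfrac{1}{2}p - \tfrac{1}{2} to the basis.

S(h_1,k_3): lcm = pq. S = \tfrac{1}{2}p - \tfrac{5}{3}q - \tfrac{7}{6}.
  leading term p: subtract (-1)·k_3 from \tfrac{1}{2}p - \tfrac{5}{3}q - \tfrac{7}{6} → -\tfrac{5}{3}q - \tfrac{5}{3}
  leading term q: subtract (\tfrac{1}{12})·h_2 from -\tfrac{5}{3}q - \tfrac{5}{3} → 0
  remainder 0.

S(h_2,k_3): leading monomials are coprime, so the S-polynomial reduces to 0 (Buchberger's first criterion).
Every S-polynomial of the final basis reduces to 0, so we have a Gröbner basis.
Inter-reduce: drop elements whose leading term is divisible by another's, tail-reduce, and make monic.
Reduced Gröbner basis: {p + 1, q + 1}.

Same reduced basis, so the two generating sets span the same ideal.

Yes, the ideals are equal.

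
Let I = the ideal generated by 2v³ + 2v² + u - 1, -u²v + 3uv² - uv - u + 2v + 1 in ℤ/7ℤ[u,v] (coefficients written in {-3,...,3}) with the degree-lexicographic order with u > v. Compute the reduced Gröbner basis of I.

G = {u³ + 3uv² - 3uv + 2v² + 3v - 1, u²v - 3uv² + uv + u - 2v - 1, v³ + v² - 3u + 3}

f_1 = 2v³ + 2v² + u - 1, LT = v³.
f_2 = -u²v + 3uv² - uv - u + 2v + 1, LT = u²v.

S(f_1,f_2): lcm = u²v³. S = 3uv⁴ + u²v² - uv³ - 3u³ - uv² + 2v³ + 3u² + v².
  leading term uv⁴: subtract (-2uv)·f_1 from 3uv⁴ + u²v² - uv³ - 3u³ - uv² + 2v³ + 3u² + v² → u²v² + 3uv³ - 3u³ + 2u²v - uv² + 2v³ + 3u² - 2uv + v²
  leading term u²v²: subtract (-v)·f_2 from u²v² + 3uv³ - 3u³ + 2u²v - uv² + 2v³ + 3u² - 2uv + v² → -uv³ - 3u³ + 2u²v - 2uv² + 2v³ + 3u² - 3uv + 3v² + v
  leading term uv³: subtract (3u)·f_1 from -uv³ - 3u³ + 2u²v - 2uv² + 2v³ + 3u² - 3uv + 3v² + v → -3u³ + 2u²v - uv² + 2v³ - 3uv + 3v² + 3u + v
  leading term u³: no divisor's leading term divides it; move -3u³ to the remainder.
  leading term u²v: subtract (-2)·f_2 from 2u²v - uv² + 2v³ - 3uv + 3v² + 3u + v → -2uv² + 2v³ + 2uv + 3v² + u - 2v + 2
  leading term uv²: no divisor's leading term divides it; move -2uv² to the remainder.
  leading term v³: subtract (1)·f_1 from 2v³ + 2uv + 3v² + u - 2v + 2 → 2uv + v² - 2v + 3
  leading term uv: no divisor's leading term divides it; move 2uv to the remainder.
  leading term v²: no divisor's leading term divides it; move v² to the remainder.
  leading term v: no divisor's leading term divides it; move -2v to the remainder.
  leading term 1: no divisor's leading term divides it; move 3 to the remainder.
  remainder -3u³ - 2uv² + 2uv + v² - 2v + 3 ≠ 0; add g_3 = -3u³ - 2uv² + 2uv + v² - 2v + 3 to the basis.

The other S-polynomials (S(f_1,g_3), S(f_2,g_3)) all reduce to 0 modulo the current basis, so we have a Gröbner basis.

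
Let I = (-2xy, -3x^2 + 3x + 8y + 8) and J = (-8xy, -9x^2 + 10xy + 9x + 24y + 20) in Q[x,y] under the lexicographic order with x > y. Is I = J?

No, the ideals differ.

Since reduced Gröbner bases are canonical representatives of ideals under a given ordering, it suffices to compute and compare them.
Buchberger on the first generating set:
f_1 = -2xy, LT = xy.
f_2 = -3x^2 + 3x + 8y + 8, LT = x^2.

S(f_1,f_2): lcm = x^2y. S = xy + 8/3y^2 + 8/3y.
  reduce S modulo (f_1, f_2):
  remainder 8/3y^2 + 8/3y ≠ 0; add g_3 = 8/3y^2 + 8/3y to the basis.

The other S-polynomials (S(f_1,g_3), S(f_2,g_3)) all reduce to 0 modulo the current basis, so we have a Gröbner basis.
Inter-reduce: drop elements whose leading term is divisible by another's, tail-reduce, and make monic.
Reduced Gröbner basis: {x^2 - x - 8/3y - 8/3, xy, y^2 + y}.

Buchberger on the second generating set:
h_1 = -8xy, LT = xy.
h_2 = -9x^2 + 10xy + 9x + 24y + 20, LT = x^2.

S(h_1,h_2): lcm = x^2y. S = 10/9xy^2 + xy + 8/3y^2 + 20/9y.
  reduce S modulo (h_1, h_2):
  remainder 8/3y^2 + 20/9y ≠ 0; add k_3 = 8/3y^2 + 20/9y to the basis.

The other S-polynomials (S(h_1,k_3), S(h_2,k_3)) all reduce to 0 modulo the current basis, so we have a Gröbner basis.
Inter-reduce: drop elements whose leading term is divisible by another's, tail-reduce, and make monic.
Reduced Gröbner basis: {x^2 - x - 8/3y - 20/9, xy, y^2 + 5/6y}.

These differ, so the ideals are not equal.
The choice of monomial ordering does not affect the verdict — as long as both bases are computed under the same ordering, their equality decides ideal equality.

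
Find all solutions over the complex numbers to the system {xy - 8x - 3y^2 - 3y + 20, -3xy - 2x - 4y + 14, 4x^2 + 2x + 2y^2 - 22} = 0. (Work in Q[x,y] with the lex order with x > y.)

Compute a lex Gröbner basis by Buchberger's algorithm.
f_1 = xy - 8x - 3y^2 - 3y + 20, LT = xy.
f_2 = -3xy - 2x - 4y + 14, LT = xy.
f_3 = 4x^2 + 2x + 2y^2 - 22, LT = x^2.

S(f_1,f_2): lcm = xy. S = -26/3x - 3y^2 - 13/3y + 74/3.
  leading term x: no divisor's leading term divides it; move -26/3x to the remainder.
  leading term y^2: no divisor's leading term divides it; move -3y^2 to the remainder.
  leading term y: no divisor's leading term divides it; move -13/3y to the remainder.
  leading term 1: no divisor's leading term divides it; move 74/3 to the remainder.
  remainder -26/3x - 3y^2 - 13/3y + 74/3 ≠ 0; add h_4 = -26/3x - 3y^2 - 13/3y + 74/3 to the basis.

S(f_1,f_3): lcm = x^2y. S = -8x^2 - 3xy^2 - 7/2xy + 20x - 1/2y^3 + 11/2y.
  leading term x^2: subtract (-2)·f_3 from -8x^2 - 3xy^2 - 7/2xy + 20x - 1/2y^3 + 11/2y → -3xy^2 - 7/2xy + 24x - 1/2y^3 + 4y^2 + 11/2y - 44
  leading term xy^2: subtract (-3y)·f_1 from -3xy^2 - 7/2xy + 24x - 1/2y^3 + 4y^2 + 11/2y - 44 → -55/2xy + 24x - 19/2y^3 - 5y^2 + 131/2y - 44
  leading term xy: subtract (-55/2)·f_1 from -55/2xy + 24x - 19/2y^3 - 5y^2 + 131/2y - 44 → -196x - 19/2y^3 - 175/2y^2 - 17y + 506
  leading term x: subtract (294/13)·h_4 from -196x - 19/2y^3 - 175/2y^2 - 17y + 506 → -19/2y^3 - 511/26y^2 + 81y - 674/13
  leading term y^3: no divisor's leading term divides it; move -19/2y^3 to the remainder.
  leading term y^2: no divisor's leading term divides it; move -511/26y^2 to the remainder.
  leading term y: no divisor's leading term divides it; move 81y to the remainder.
  leading term 1: no divisor's leading term divides it; move -674/13 to the remainder.
  remainder -19/2y^3 - 511/26y^2 + 81y - 674/13 ≠ 0; add h_5 = -19/2y^3 - 511/26y^2 + 81y - 674/13 to the basis.

S(f_2,f_3): lcm = x^2y. S = 2/3x^2 + 5/6xy - 14/3x - 1/2y^3 + 11/2y.
  leading term x^2: subtract (1/6)·f_3 from 2/3x^2 + 5/6xy - 14/3x - 1/2y^3 + 11/2y → 5/6xy - 5x - 1/2y^3 - 1/3y^2 + 11/2y + 11/3
  leading term xy: subtract (5/6)·f_1 from 5/6xy - 5x - 1/2y^3 - 1/3y^2 + 11/2y + 11/3 → 5/3x - 1/2y^3 + 13/6y^2 + 8y - 13
  leading term x: subtract (-5/26)·h_4 from 5/3x - 1/2y^3 + 13/6y^2 + 8y - 13 → -1/2y^3 + 62/39y^2 + 43/6y - 322/39
  leading term y^3: subtract (1/19)·h_5 from -1/2y^3 + 62/39y^2 + 43/6y - 322/39 → 3889/1482y^2 + 331/114y - 4096/741
  leading term y^2: no divisor's leading term divides it; move 3889/1482y^2 to the remainder.
  leading term y: no divisor's leading term divides it; move 331/114y to the remainder.
  leading term 1: no divisor's leading term divides it; move -4096/741 to the remainder.
  remainder 3889/1482y^2 + 331/114y - 4096/741 ≠ 0; add h_6 = 3889/1482y^2 + 331/114y - 4096/741 to the basis.

S(f_1,h_4): lcm = xy. S = -8x - 9/26y^3 - 7/2y^2 - 2/13y + 20.
  leading term x: subtract (12/13)·h_4 from -8x - 9/26y^3 - 7/2y^2 - 2/13y + 20 → -9/26y^3 - 19/26y^2 + 50/13y - 36/13
  leading term y^3: subtract (9/247)·h_5 from -9/26y^3 - 19/26y^2 + 50/13y - 36/13 → -47/3211y^2 + 17/19y - 2826/3211
  leading term y^2: subtract (-282/50557)·h_6 from -47/3211y^2 + 17/19y - 2826/3211 → 46054/50557y - 46054/50557
  leading term y: no divisor's leading term divides it; move 46054/50557y to the remainder.
  leading term 1: no divisor's leading term divides it; move -46054/50557 to the remainder.
  remainder 46054/50557y - 46054/50557 ≠ 0; add h_7 = 46054/50557y - 46054/50557 to the basis.

The other S-polynomials (S(f_2,h_4), S(f_3,h_4), S(f_1,h_5), S(f_2,h_5), S(f_3,h_5), S(h_4,h_5), S(f_1,h_6), S(f_2,h_6), S(f_3,h_6), S(h_4,h_6), S(h_5,h_6), S(f_1,h_7), S(f_2,h_7), S(f_3,h_7), S(h_4,h_7), S(h_5,h_7), S(h_6,h_7)) all reduce to 0 modulo the current basis, so we have a Gröbner basis.
Inter-reduce: drop elements whose leading term is divisible by another's, tail-reduce, and make monic.
Reduced Gröbner basis: {x - 2, y - 1}.

Elimination: the polynomial y - 1 lies in the elimination ideal for y, so y ∈ {1}. For each such y, the remaining basis elements (now univariate) give the rest of the solution.
  y = 1: the earlier basis element becomes x - 2 = 0, giving x = 2 — point (2, 1).
Each listed point satisfies every original equation (direct substitution).
Zero-dimensionality of the ideal guarantees finitely many solutions over ℂ.

{(2, 1)}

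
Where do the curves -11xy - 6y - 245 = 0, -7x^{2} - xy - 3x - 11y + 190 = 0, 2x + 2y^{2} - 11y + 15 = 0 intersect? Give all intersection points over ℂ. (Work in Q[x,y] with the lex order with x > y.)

Compute a lex Gröbner basis by Buchberger's algorithm.
f_1 = -11xy - 6y - 245, LT = xy.
f_2 = -7x^{2} - xy - 3x - 11y + 190, LT = x^{2}.
f_3 = 2x + 2y^{2} - 11y + 15, LT = x.

S(f_1,f_2): lcm = x^{2}y. S = -\tfrac{1}{7}xy^{2} + \tfrac{9}{77}xy + \tfrac{245}{11}x - \tfrac{11}{7}y^{2} + \tfrac{190}{7}y.
  leading term xy^{2}: subtract (\tfrac{1}{77}y)·f_1 from -\tfrac{1}{7}xy^{2} + \tfrac{9}{77}xy + \tfrac{245}{11}x - \tfrac{11}{7}y^{2} + \tfrac{190}{7}y → \tfrac{9}{77}xy + \tfrac{245}{11}x - \tfrac{115}{77}y^{2} + \tfrac{2335}{77}y
  leading term xy: subtract (-\tfrac{9}{847})·f_1 from \tfrac{9}{77}xy + \tfrac{245}{11}x - \tfrac{115}{77}y^{2} + \tfrac{2335}{77}y → \tfrac{245}{11}x - \tfrac{115}{77}y^{2} + \tfrac{25631}{847}y - \tfrac{315}{121}
  leading term x: subtract (\tfrac{245}{22})·f_3 from \tfrac{245}{11}x - \tfrac{115}{77}y^{2} + \tfrac{25631}{847}y - \tfrac{315}{121} → -\tfrac{1830}{77}y^{2} + \tfrac{258777}{1694}y - \tfrac{41055}{242}
  leading term y^{2}: no divisor's leading term divides it; move -\tfrac{1830}{77}y^{2} to the remainder.
  leading term y: no divisor's leading term divides it; move \tfrac{258777}{1694}y to the remainder.
  leading term 1: no divisor's leading term divides it; move -\tfrac{41055}{242} to the remainder.
  remainder -\tfrac{1830}{77}y^{2} + \tfrac{258777}{1694}y - \tfrac{41055}{242} ≠ 0; add h_4 = -\tfrac{1830}{77}y^{2} + \tfrac{258777}{1694}y - \tfrac{41055}{242} to the basis.

S(f_1,f_3): lcm = xy. S = -y^{3} + \tfrac{11}{2}y^{2} - \tfrac{153}{22}y + \tfrac{245}{11}.
  leading term y^{3}: subtract (\tfrac{77}{1830}y)·h_4 from -y^{3} + \tfrac{11}{2}y^{2} - \tfrac{153}{22}y + \tfrac{245}{11} → -\tfrac{12449}{13420}y^{2} + \tfrac{493}{2684}y + \tfrac{245}{11}
  leading term y^{2}: subtract (\tfrac{87143}{2232600})·h_4 from -\tfrac{12449}{13420}y^{2} + \tfrac{493}{2684}y + \tfrac{245}{11} → -\tfrac{1040757991}{180096400}y + \tfrac{1040757991}{36019280}
  leading term y: no divisor's leading term divides it; move -\tfrac{1040757991}{180096400}y to the remainder.
  leading term 1: no divisor's leading term divides it; move \tfrac{1040757991}{36019280} to the remainder.
  remainder -\tfrac{1040757991}{180096400}y + \tfrac{1040757991}{36019280} ≠ 0; add h_5 = -\tfrac{1040757991}{180096400}y + \tfrac{1040757991}{36019280} to the basis.

The other S-polynomials (S(f_2,f_3), S(f_1,h_4), S(f_2,h_4), S(f_3,h_4), S(f_1,h_5), S(f_2,h_5), S(f_3,h_5), S(h_4,h_5)) all reduce to 0 modulo the current basis, so we have a Gröbner basis.
Inter-reduce: drop elements whose leading term is divisible by another's, tail-reduce, and make monic.
Reduced Gröbner basis: {x + 5, y - 5}.

Elimination: the polynomial y - 5 lies in the elimination ideal for y, so y ∈ {5}. For each such y, the remaining basis elements (now univariate) give the rest of the solution.
  y = 5: the earlier basis element becomes x + 5 = 0, giving x = -5 — point (-5, 5).
Substituting each solution back into the original system confirms all equations vanish.

{(-5, 5)}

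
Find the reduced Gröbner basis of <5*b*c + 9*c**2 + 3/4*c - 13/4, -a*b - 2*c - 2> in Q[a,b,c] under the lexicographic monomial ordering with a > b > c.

f_1 = 5*b*c + 9*c**2 + 3/4*c - 13/4, LT = b*c.
f_2 = -a*b - 2*c - 2, LT = a*b.

S(f_1,f_2): lcm = a*b*c. S = 9/5*a*c**2 + 3/20*a*c - 13/20*a - 2*c**2 - 2*c.
  leading term a*c**2: no divisor's leading term divides it; move 9/5*a*c**2 to the remainder.
  leading term a*c: no divisor's leading term divides it; move 3/20*a*c to the remainder.
  leading term a: no divisor's leading term divides it; move -13/20*a to the remainder.
  leading term c**2: no divisor's leading term divides it; move -2*c**2 to the remainder.
  leading term c: no divisor's leading term divides it; move -2*c to the remainder.
  remainder 9/5*a*c**2 + 3/20*a*c - 13/20*a - 2*c**2 - 2*c ≠ 0; add g_3 = 9/5*a*c**2 + 3/20*a*c - 13/20*a - 2*c**2 - 2*c to the basis.

The other S-polynomials (S(f_1,g_3), S(f_2,g_3)) all reduce to 0 modulo the current basis, so we have a Gröbner basis.

G = {a*b + 2*c + 2, a*c**2 + 1/12*a*c - 13/36*a - 10/9*c**2 - 10/9*c, b*c + 9/5*c**2 + 3/20*c - 13/20}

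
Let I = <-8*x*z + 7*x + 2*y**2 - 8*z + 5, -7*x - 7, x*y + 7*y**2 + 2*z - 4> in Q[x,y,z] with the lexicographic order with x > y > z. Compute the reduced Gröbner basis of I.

G = {x + 1, y - 2*z - 3, z**2 + 3*z + 2}

f_1 = -8*x*z + 7*x + 2*y**2 - 8*z + 5, LT = x*z.
f_2 = -7*x - 7, LT = x.
f_3 = x*y + 7*y**2 + 2*z - 4, LT = x*y.

S(f_1,f_2): lcm = x*z. S = -7/8*x - 1/4*y**2 - 5/8.
  leading term x: subtract (1/8)·f_2 from -7/8*x - 1/4*y**2 - 5/8 → -1/4*y**2 + 1/4
  leading term y**2: no divisor's leading term divides it; move -1/4*y**2 to the remainder.
  leading term 1: no divisor's leading term divides it; move 1/4 to the remainder.
  remainder -1/4*y**2 + 1/4 ≠ 0; add g_4 = -1/4*y**2 + 1/4 to the basis.

S(f_1,f_3): lcm = x*y*z. S = -7/8*x*y - 1/4*y**3 - 7*y**2*z + y*z - 5/8*y - 2*z**2 + 4*z.
  leading term x*y: subtract (1/8*y)·f_2 from -7/8*x*y - 1/4*y**3 - 7*y**2*z + y*z - 5/8*y - 2*z**2 + 4*z → -1/4*y**3 - 7*y**2*z + y*z + 1/4*y - 2*z**2 + 4*z
  leading term y**3: subtract (y)·g_4 from -1/4*y**3 - 7*y**2*z + y*z + 1/4*y - 2*z**2 + 4*z → -7*y**2*z + y*z - 2*z**2 + 4*z
  leading term y**2*z: subtract (28*z)·g_4 from -7*y**2*z + y*z - 2*z**2 + 4*z → y*z - 2*z**2 - 3*z
  leading term y*z: no divisor's leading term divides it; move y*z to the remainder.
  leading term z**2: no divisor's leading term divides it; move -2*z**2 to the remainder.
  leading term z: no divisor's leading term divides it; move -3*z to the remainder.
  remainder y*z - 2*z**2 - 3*z ≠ 0; add g_5 = y*z - 2*z**2 - 3*z to the basis.

S(f_2,f_3): lcm = x*y. S = -7*y**2 + y - 2*z + 4.
  leading term y**2: subtract (28)·g_4 from -7*y**2 + y - 2*z + 4 → y - 2*z - 3
  leading term y: no divisor's leading term divides it; move y to the remainder.
  leading term z: no divisor's leading term divides it; move -2*z to the remainder.
  leading term 1: no divisor's leading term divides it; move -3 to the remainder.
  remainder y - 2*z - 3 ≠ 0; add g_6 = y - 2*z - 3 to the basis.

S(f_1,g_4): leading monomials are coprime, so the S-polynomial reduces to 0 (Buchberger's first criterion).
S(f_2,g_4): leading monomials are coprime, so the S-polynomial reduces to 0 (Buchberger's first criterion).
S(f_3,g_4): lcm = x*y**2. S = x + 7*y**3 + 2*y*z - 4*y.
  leading term x: subtract (-1/7)·f_2 from x + 7*y**3 + 2*y*z - 4*y → 7*y**3 + 2*y*z - 4*y - 1
  leading term y**3: subtract (-28*y)·g_4 from 7*y**3 + 2*y*z - 4*y - 1 → 2*y*z + 3*y - 1
  leading term y*z: subtract (2)·g_5 from 2*y*z + 3*y - 1 → 3*y + 4*z**2 + 6*z - 1
  leading term y: subtract (3)·g_6 from 3*y + 4*z**2 + 6*z - 1 → 4*z**2 + 12*z + 8
  leading term z**2: no divisor's leading term divides it; move 4*z**2 to the remainder.
  leading term z: no divisor's leading term divides it; move 12*z to the remainder.
  leading term 1: no divisor's leading term divides it; move 8 to the remainder.
  remainder 4*z**2 + 12*z + 8 ≠ 0; add g_7 = 4*z**2 + 12*z + 8 to the basis.

S(f_1,g_5): lcm = x*y*z. S = -7/8*x*y + 2*x*z**2 + 3*x*z - 1/4*y**3 + y*z - 5/8*y.
  leading term x*y: subtract (1/8*y)·f_2 from -7/8*x*y + 2*x*z**2 + 3*x*z - 1/4*y**3 + y*z - 5/8*y → 2*x*z**2 + 3*x*z - 1/4*y**3 + y*z + 1/4*y
  leading term x*z**2: subtract (-1/4*z)·f_1 from 2*x*z**2 + 3*x*z - 1/4*y**3 + y*z + 1/4*y → 19/4*x*z - 1/4*y**3 + 1/2*y**2*z + y*z + 1/4*y - 2*z**2 + 5/4*z
  leading term x*z: subtract (-19/32)·f_1 from 19/4*x*z - 1/4*y**3 + 1/2*y**2*z + y*z + 1/4*y - 2*z**2 + 5/4*z → 133/32*x - 1/4*y**3 + 1/2*y**2*z + 19/16*y**2 + y*z + 1/4*y - 2*z**2 - 7/2*z + 95/32
  leading term x: subtract (-19/32)·f_2 from 133/32*x - 1/4*y**3 + 1/2*y**2*z + 19/16*y**2 + y*z + 1/4*y - 2*z**2 - 7/2*z + 95/32 → -1/4*y**3 + 1/2*y**2*z + 19/16*y**2 + y*z + 1/4*y - 2*z**2 - 7/2*z - 19/16
  leading term y**3: subtract (y)·g_4 from -1/4*y**3 + 1/2*y**2*z + 19/16*y**2 + y*z + 1/4*y - 2*z**2 - 7/2*z - 19/16 → 1/2*y**2*z + 19/16*y**2 + y*z - 2*z**2 - 7/2*z - 19/16
  leading term y**2*z: subtract (-2*z)·g_4 from 1/2*y**2*z + 19/16*y**2 + y*z - 2*z**2 - 7/2*z - 19/16 → 19/16*y**2 + y*z - 2*z**2 - 3*z - 19/16
  leading term y**2: subtract (-19/4)·g_4 from 19/16*y**2 + y*z - 2*z**2 - 3*z - 19/16 → y*z - 2*z**2 - 3*z
  leading term y*z: subtract (1)·g_5 from y*z - 2*z**2 - 3*z → 0
  remainder 0.

S(f_2,g_5): leading monomials are coprime, so the S-polynomial reduces to 0 (Buchberger's first criterion).
S(f_3,g_5): lcm = x*y*z. S = 2*x*z**2 + 3*x*z + 7*y**2*z + 2*z**2 - 4*z.
  leading term x*z**2: subtract (-1/4*z)·f_1 from 2*x*z**2 + 3*x*z + 7*y**2*z + 2*z**2 - 4*z → 19/4*x*z + 15/2*y**2*z - 11/4*z
  leading term x*z: subtract (-19/32)·f_1 from 19/4*x*z + 15/2*y**2*z - 11/4*z → 133/32*x + 15/2*y**2*z + 19/16*y**2 - 15/2*z + 95/32
  leading term x: subtract (-19/32)·f_2 from 133/32*x + 15/2*y**2*z + 19/16*y**2 - 15/2*z + 95/32 → 15/2*y**2*z + 19/16*y**2 - 15/2*z - 19/16
  leading term y**2*z: subtract (-30*z)·g_4 from 15/2*y**2*z + 19/16*y**2 - 15/2*z - 19/16 → 19/16*y**2 - 19/16
  leading term y**2: subtract (-19/4)·g_4 from 19/16*y**2 - 19/16 → 0
  remainder 0.

S(g_4,g_5): lcm = y**2*z. S = 2*y*z**2 + 3*y*z - z.
  leading term y*z**2: subtract (2*z)·g_5 from 2*y*z**2 + 3*y*z - z → 3*y*z + 4*z**3 + 6*z**2 - z
  leading term y*z: subtract (3)·g_5 from 3*y*z + 4*z**3 + 6*z**2 - z → 4*z**3 + 12*z**2 + 8*z
  leading term z**3: subtract (z)·g_7 from 4*z**3 + 12*z**2 + 8*z → 0
  remainder 0.

S(f_1,g_6): leading monomials are coprime, so the S-polynomial reduces to 0 (Buchberger's first criterion).
S(f_2,g_6): leading monomials are coprime, so the S-polynomial reduces to 0 (Buchberger's first criterion).
S(f_3,g_6): lcm = x*y. S = 2*x*z + 3*x + 7*y**2 + 2*z - 4.
  leading term x*z: subtract (-1/4)·f_1 from 2*x*z + 3*x + 7*y**2 + 2*z - 4 → 19/4*x + 15/2*y**2 - 11/4
  leading term x: subtract (-19/28)·f_2 from 19/4*x + 15/2*y**2 - 11/4 → 15/2*y**2 - 15/2
  leading term y**2: subtract (-30)·g_4 from 15/2*y**2 - 15/2 → 0
  remainder 0.

S(g_4,g_6): lcm = y**2. S = 2*y*z + 3*y - 1.
  leading term y*z: subtract (2)·g_5 from 2*y*z + 3*y - 1 → 3*y + 4*z**2 + 6*z - 1
  leading term y: subtract (3)·g_6 from 3*y + 4*z**2 + 6*z - 1 → 4*z**2 + 12*z + 8
  leading term z**2: subtract (1)·g_7 from 4*z**2 + 12*z + 8 → 0
  remainder 0.

S(g_5,g_6): lcm = y*z. S = 0.
  remainder 0.

S(f_1,g_7): lcm = x*z**2. S = -31/8*x*z - 2*x - 1/4*y**2*z + z**2 - 5/8*z.
  leading term x*z: subtract (31/64)·f_1 from -31/8*x*z - 2*x - 1/4*y**2*z + z**2 - 5/8*z → -345/64*x - 1/4*y**2*z - 31/32*y**2 + z**2 + 13/4*z - 155/64
  leading term x: subtract (345/448)·f_2 from -345/64*x - 1/4*y**2*z - 31/32*y**2 + z**2 + 13/4*z - 155/64 → -1/4*y**2*z - 31/32*y**2 + z**2 + 13/4*z + 95/32
  leading term y**2*z: subtract (z)·g_4 from -1/4*y**2*z - 31/32*y**2 + z**2 + 13/4*z + 95/32 → -31/32*y**2 + z**2 + 3*z + 95/32
  leading term y**2: subtract (31/8)·g_4 from -31/32*y**2 + z**2 + 3*z + 95/32 → z**2 + 3*z + 2
  leading term z**2: subtract (1/4)·g_7 from z**2 + 3*z + 2 → 0
  remainder 0.

S(f_2,g_7): leading monomials are coprime, so the S-polynomial reduces to 0 (Buchberger's first criterion).
S(f_3,g_7): leading monomials are coprime, so the S-polynomial reduces to 0 (Buchberger's first criterion).
S(g_4,g_7): leading monomials are coprime, so the S-polynomial reduces to 0 (Buchberger's first criterion).
S(g_5,g_7): lcm = y*z**2. S = -3*y*z - 2*y - 2*z**3 - 3*z**2.
  leading term y*z: subtract (-3)·g_5 from -3*y*z - 2*y - 2*z**3 - 3*z**2 → -2*y - 2*z**3 - 9*z**2 - 9*z
  leading term y: subtract (-2)·g_6 from -2*y - 2*z**3 - 9*z**2 - 9*z → -2*z**3 - 9*z**2 - 13*z - 6
  leading term z**3: subtract (-1/2*z)·g_7 from -2*z**3 - 9*z**2 - 13*z - 6 → -3*z**2 - 9*z - 6
  leading term z**2: subtract (-3/4)·g_7 from -3*z**2 - 9*z - 6 → 0
  remainder 0.

S(g_6,g_7): leading monomials are coprime, so the S-polynomial reduces to 0 (Buchberger's first criterion).
Every S-polynomial of the final basis reduces to 0, so we have a Gröbner basis.
Inter-reduce: drop elements whose leading term is divisible by another's, tail-reduce, and make monic.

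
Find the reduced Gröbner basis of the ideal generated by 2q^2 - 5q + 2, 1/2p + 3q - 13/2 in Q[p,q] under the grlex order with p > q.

G = {q^2 - 5/2q + 1, p + 6q - 13}

f_1 = 2q^2 - 5q + 2, LT = q^2.
f_2 = 1/2p + 3q - 13/2, LT = p.

The S-polynomials (S(f_1,f_2)) all reduce to 0 modulo the current basis, so we have a Gröbner basis.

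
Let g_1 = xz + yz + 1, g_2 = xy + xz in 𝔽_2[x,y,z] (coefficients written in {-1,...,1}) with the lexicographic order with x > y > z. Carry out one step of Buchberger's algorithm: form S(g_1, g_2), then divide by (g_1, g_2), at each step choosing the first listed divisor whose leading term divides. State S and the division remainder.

lcm(LM(g_1), LM(g_2)) = xyz.
S = (lcm/LT(g_1))·g_1 − (lcm/LT(g_2))·g_2 = xz² + y²z + y.
Reduce S modulo (g_1, g_2) in that order:
  leading term xz²: subtract (z)·g_1 from xz² + y²z + y → y²z + yz² + y + z
  leading term y²z: no divisor's leading term divides it; move y²z to the remainder.
  leading term yz²: no divisor's leading term divides it; move yz² to the remainder.
  leading term y: no divisor's leading term divides it; move y to the remainder.
  leading term z: no divisor's leading term divides it; move z to the remainder.
The remainder y²z + yz² + y + z is nonzero, so it would be added as the next basis element.
This is the inner loop of Buchberger's algorithm — each nonzero remainder becomes a new basis element.

S(g_1, g_2) = xz² + y²z + y; remainder on division = y²z + yz² + y + z.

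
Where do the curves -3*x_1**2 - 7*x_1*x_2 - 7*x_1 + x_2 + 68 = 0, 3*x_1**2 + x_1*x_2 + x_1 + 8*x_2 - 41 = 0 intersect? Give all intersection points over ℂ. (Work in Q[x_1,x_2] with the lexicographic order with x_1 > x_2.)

Compute a lex Gröbner basis by Buchberger's algorithm.
f_1 = -3*x_1**2 - 7*x_1*x_2 - 7*x_1 + x_2 + 68, LT = x_1**2.
f_2 = 3*x_1**2 + x_1*x_2 + x_1 + 8*x_2 - 41, LT = x_1**2.

S(f_1,f_2): lcm = x_1**2. S = 2*x_1*x_2 + 2*x_1 - 3*x_2 - 9.
  reduce S modulo (f_1, f_2):
  remainder 2*x_1*x_2 + 2*x_1 - 3*x_2 - 9 ≠ 0; add h_3 = 2*x_1*x_2 + 2*x_1 - 3*x_2 - 9 to the basis.

S(f_1,h_3): lcm = x_1**2*x_2. S = -x_1**2 + 7/3*x_1*x_2**2 + 23/6*x_1*x_2 + 9/2*x_1 - 1/3*x_2**2 - 68/3*x_2.
  reduce S modulo (f_1, f_2, h_3):
  remainder 3*x_1 + 19/6*x_2**2 - 27/4*x_2 - 65/12 ≠ 0; add h_4 = 3*x_1 + 19/6*x_2**2 - 27/4*x_2 - 65/12 to the basis.

S(h_3,h_4): lcm = x_1*x_2. S = x_1 - 19/18*x_2**3 + 9/4*x_2**2 + 11/36*x_2 - 9/2.
  reduce S modulo (f_1, f_2, h_3, h_4):
  remainder -19/18*x_2**3 + 43/36*x_2**2 + 23/9*x_2 - 97/36 ≠ 0; add h_5 = -19/18*x_2**3 + 43/36*x_2**2 + 23/9*x_2 - 97/36 to the basis.

The other S-polynomials (S(f_2,h_3), S(f_1,h_4), S(f_2,h_4), S(f_1,h_5), S(f_2,h_5), S(h_3,h_5), S(h_4,h_5)) all reduce to 0 modulo the current basis, so we have a Gröbner basis.
Inter-reduce: drop elements whose leading term is divisible by another's, tail-reduce, and make monic.
Reduced Gröbner basis: {x_1 + 19/18*x_2**2 - 9/4*x_2 - 65/36, x_2**3 - 43/38*x_2**2 - 46/19*x_2 + 97/38}.

Elimination: the polynomial x_2**3 - 43/38*x_2**2 - 46/19*x_2 + 97/38 lies in the elimination ideal for x_2, so x_2 ∈ {1, 5/76 - 3*sqrt(1641)/76, 5/76 + 3*sqrt(1641)/76}. For each such x_2, the remaining basis elements (now univariate) give the rest of the solution.
  x_2 = 1: the earlier basis element becomes x_1 - 3 = 0, giving x_1 = 3 — point (3, 1).
  x_2 = 5/76 - 3*sqrt(1641)/76: the earlier basis element becomes x_1 + 3/4 + sqrt(1641)/12 = 0, giving x_1 = -sqrt(1641)/12 - 3/4 — point (-sqrt(1641)/12 - 3/4, 5/76 - 3*sqrt(1641)/76).
  x_2 = 5/76 + 3*sqrt(1641)/76: the earlier basis element becomes x_1 - sqrt(1641)/12 + 3/4 = 0, giving x_1 = -3/4 + sqrt(1641)/12 — point (-3/4 + sqrt(1641)/12, 5/76 + 3*sqrt(1641)/76).
This is the nonlinear analogue of row-reducing a linear system.

{(3, 1), (-sqrt(1641)/12 - 3/4, 5/76 - 3*sqrt(1641)/76), (-3/4 + sqrt(1641)/12, 5/76 + 3*sqrt(1641)/76)}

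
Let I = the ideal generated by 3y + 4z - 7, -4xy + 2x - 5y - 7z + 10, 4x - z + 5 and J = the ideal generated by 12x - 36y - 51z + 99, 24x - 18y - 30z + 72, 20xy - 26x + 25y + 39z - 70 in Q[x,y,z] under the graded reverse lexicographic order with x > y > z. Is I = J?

Two ideals are equal iff their reduced Gröbner bases coincide (the reduced basis is unique for a fixed ordering).
Buchberger on the first generating set:
f_1 = 3y + 4z - 7, LT = y.
f_2 = -4xy + 2x - 5y - 7z + 10, LT = xy.
f_3 = 4x - z + 5, LT = x.

S(f_1,f_2): lcm = xy. S = 4/3xz - 11/6x - 5/4y - 7/4z + 5/2.
  leading term xz: subtract (1/3z)·f_3 from 4/3xz - 11/6x - 5/4y - 7/4z + 5/2 → 1/3z^2 - 11/6x - 5/4y - 41/12z + 5/2
  leading term z^2: no divisor's leading term divides it; move 1/3z^2 to the remainder.
  leading term x: subtract (-11/24)·f_3 from -11/6x - 5/4y - 41/12z + 5/2 → -5/4y - 31/8z + 115/24
  leading term y: subtract (-5/12)·f_1 from -5/4y - 31/8z + 115/24 → -53/24z + 15/8
  leading term z: no divisor's leading term divides it; move -53/24z to the remainder.
  leading term 1: no divisor's leading term divides it; move 15/8 to the remainder.
  remainder 1/3z^2 - 53/24z + 15/8 ≠ 0; add g_4 = 1/3z^2 - 53/24z + 15/8 to the basis.

The other S-polynomials (S(f_1,f_3), S(f_2,f_3), S(f_1,g_4), S(f_2,g_4), S(f_3,g_4)) all reduce to 0 modulo the current basis, so we have a Gröbner basis.
Inter-reduce: drop elements whose leading term is divisible by another's, tail-reduce, and make monic.
Reduced Gröbner basis: {z^2 - 53/8z + 45/8, x - 1/4z + 5/4, y + 4/3z - 7/3}.

Buchberger on the second generating set:
h_1 = 12x - 36y - 51z + 99, LT = x.
h_2 = 24x - 18y - 30z + 72, LT = x.
h_3 = 20xy - 26x + 25y + 39z - 70, LT = xy.

S(h_1,h_2): lcm = x. S = -9/4y - 3z + 21/4.
  leading term y: no divisor's leading term divides it; move -9/4y to the remainder.
  leading term z: no divisor's leading term divides it; move -3z to the remainder.
  leading term 1: no divisor's leading term divides it; move 21/4 to the remainder.
  remainder -9/4y - 3z + 21/4 ≠ 0; add k_4 = -9/4y - 3z + 21/4 to the basis.

S(h_1,h_3): lcm = xy. S = -3y^2 - 17/4yz + 13/10x + 7y - 39/20z + 7/2.
  leading term y^2: subtract (4/3y)·k_4 from -3y^2 - 17/4yz + 13/10x + 7y - 39/20z + 7/2 → -1/4yz + 13/10x - 39/20z + 7/2
  leading term yz: subtract (1/9z)·k_4 from -1/4yz + 13/10x - 39/20z + 7/2 → 1/3z^2 + 13/10x - 38/15z + 7/2
  leading term z^2: no divisor's leading term divides it; move 1/3z^2 to the remainder.
  leading term x: subtract (13/120)·h_1 from 13/10x - 38/15z + 7/2 → 39/10y + 359/120z - 289/40
  leading term y: subtract (-26/15)·k_4 from 39/10y + 359/120z - 289/40 → -53/24z + 15/8
  leading term z: no divisor's leading term divides it; move -53/24z to the remainder.
  leading term 1: no divisor's leading term divides it; move 15/8 to the remainder.
  remainder 1/3z^2 - 53/24z + 15/8 ≠ 0; add k_5 = 1/3z^2 - 53/24z + 15/8 to the basis.

The other S-polynomials (S(h_2,h_3), S(h_1,k_4), S(h_2,k_4), S(h_3,k_4), S(h_1,k_5), S(h_2,k_5), S(h_3,k_5), S(k_4,k_5)) all reduce to 0 modulo the current basis, so we have a Gröbner basis.
Inter-reduce: drop elements whose leading term is divisible by another's, tail-reduce, and make monic.
Reduced Gröbner basis: {z^2 - 53/8z + 45/8, x - 1/4z + 5/4, y + 4/3z - 7/3}.

The two bases agree; hence the ideals are identical.

Yes, the ideals are equal.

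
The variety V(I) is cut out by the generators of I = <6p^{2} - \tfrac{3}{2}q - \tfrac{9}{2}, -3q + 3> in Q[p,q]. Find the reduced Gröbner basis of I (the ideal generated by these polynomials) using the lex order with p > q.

G = {p^{2} - 1, q - 1}

f_1 = 6p^{2} - \tfrac{3}{2}q - \tfrac{9}{2}, LT = p^{2}.
f_2 = -3q + 3, LT = q.

S(f_1,f_2): leading monomials are coprime, so the S-polynomial reduces to 0 (Buchberger's first criterion).
Every S-polynomial of the final basis reduces to 0, so we have a Gröbner basis.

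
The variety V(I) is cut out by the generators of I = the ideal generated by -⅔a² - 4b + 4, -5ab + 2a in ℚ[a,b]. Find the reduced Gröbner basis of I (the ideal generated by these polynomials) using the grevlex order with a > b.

G = {a² + 6b - 6, ab - ⅖a, b² - 7/5b + ⅖}

f_1 = -⅔a² - 4b + 4, LT = a².
f_2 = -5ab + 2a, LT = ab.

S(f_1,f_2): lcm = a²b. S = ⅖a² + 6b² - 6b.
  leading term a²: subtract (-⅗)·f_1 from ⅖a² + 6b² - 6b → 6b² - 42/5b + 12/5
  leading term b²: no divisor's leading term divides it; move 6b² to the remainder.
  leading term b: no divisor's leading term divides it; move -42/5b to the remainder.
  leading term 1: no divisor's leading term divides it; move 12/5 to the remainder.
  remainder 6b² - 42/5b + 12/5 ≠ 0; add g_3 = 6b² - 42/5b + 12/5 to the basis.

The other S-polynomials (S(f_1,g_3), S(f_2,g_3)) all reduce to 0 modulo the current basis, so we have a Gröbner basis.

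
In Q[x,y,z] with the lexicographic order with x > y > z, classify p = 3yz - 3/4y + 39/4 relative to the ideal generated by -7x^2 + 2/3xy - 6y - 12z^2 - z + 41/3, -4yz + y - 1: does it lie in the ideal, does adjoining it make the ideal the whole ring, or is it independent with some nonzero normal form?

First compute the reduced Gröbner basis of I by Buchberger's algorithm.
f_1 = -7x^2 + 2/3xy - 6y - 12z^2 - z + 41/3, LT = x^2.
f_2 = -4yz + y - 1, LT = yz.

The S-polynomials (S(f_1,f_2)) all reduce to 0 modulo the current basis, so we have a Gröbner basis.
Inter-reduce: drop elements whose leading term is divisible by another's, tail-reduce, and make monic.
Reduced Gröbner basis: {x^2 - 2/21xy + 6/7y + 12/7z^2 + 1/7z - 41/21, yz - 1/4y + 1/4}.
Label its elements g_1 = x^2 - 2/21xy + 6/7y + 12/7z^2 + 1/7z - 41/21, g_2 = yz - 1/4y + 1/4.

Reduce p = 3yz - 3/4y + 39/4 modulo G:
  leading term yz: subtract (3)·g_2 from 3yz - 3/4y + 39/4 → 9
  leading term 1: no divisor's leading term divides it; move 9 to the remainder.
  normal form = 9.
The normal form is nonzero, so p ∉ I. Since p minus its normal form lies in I, I + (p) = I + (r) where r = 9; decide whether this ideal is the whole ring.
Here r = 9 is a nonzero constant, hence a unit: 1 ∈ I + (p), the Gröbner basis of I + (p) is {1}, and the enlarged system has no common solution — adjoining p is inconsistent.

The remainder on division by a Gröbner basis is unique — it is the normal form.

Adjoining 3yz - 3/4y + 39/4 makes the ideal the whole ring: the system is inconsistent.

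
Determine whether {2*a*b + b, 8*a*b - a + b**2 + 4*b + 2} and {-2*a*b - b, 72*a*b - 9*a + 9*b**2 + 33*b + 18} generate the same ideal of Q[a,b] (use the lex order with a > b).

No, the ideals differ.

Equality of ideals is decidable: compute both reduced Gröbner bases (unique for the ordering) and check whether they agree.
Buchberger on the first generating set:
f_1 = 2*a*b + b, LT = a*b.
f_2 = 8*a*b - a + b**2 + 4*b + 2, LT = a*b.

S(f_1,f_2): lcm = a*b. S = 1/8*a - 1/8*b**2 - 1/4.
  leading term a: no divisor's leading term divides it; move 1/8*a to the remainder.
  leading term b**2: no divisor's leading term divides it; move -1/8*b**2 to the remainder.
  leading term 1: no divisor's leading term divides it; move -1/4 to the remainder.
  remainder 1/8*a - 1/8*b**2 - 1/4 ≠ 0; add g_3 = 1/8*a - 1/8*b**2 - 1/4 to the basis.

S(f_1,g_3): lcm = a*b. S = b**3 + 5/2*b.
  leading term b**3: no divisor's leading term divides it; move b**3 to the remainder.
  leading term b: no divisor's leading term divides it; move 5/2*b to the remainder.
  remainder b**3 + 5/2*b ≠ 0; add g_4 = b**3 + 5/2*b to the basis.

S(f_2,g_3): lcm = a*b. S = -1/8*a + b**3 + 1/8*b**2 + 5/2*b + 1/4.
  leading term a: subtract (-1)·g_3 from -1/8*a + b**3 + 1/8*b**2 + 5/2*b + 1/4 → b**3 + 5/2*b
  leading term b**3: subtract (1)·g_4 from b**3 + 5/2*b → 0
  remainder 0.

S(f_1,g_4): lcm = a*b**3. S = -5/2*a*b + 1/2*b**3.
  leading term a*b: subtract (-5/4)·f_1 from -5/2*a*b + 1/2*b**3 → 1/2*b**3 + 5/4*b
  leading term b**3: subtract (1/2)·g_4 from 1/2*b**3 + 5/4*b → 0
  remainder 0.

S(f_2,g_4): lcm = a*b**3. S = -1/8*a*b**2 - 5/2*a*b + 1/8*b**4 + 1/2*b**3 + 1/4*b**2.
  leading term a*b**2: subtract (-1/16*b)·f_1 from -1/8*a*b**2 - 5/2*a*b + 1/8*b**4 + 1/2*b**3 + 1/4*b**2 → -5/2*a*b + 1/8*b**4 + 1/2*b**3 + 5/16*b**2
  leading term a*b: subtract (-5/4)·f_1 from -5/2*a*b + 1/8*b**4 + 1/2*b**3 + 5/16*b**2 → 1/8*b**4 + 1/2*b**3 + 5/16*b**2 + 5/4*b
  leading term b**4: subtract (1/8*b)·g_4 from 1/8*b**4 + 1/2*b**3 + 5/16*b**2 + 5/4*b → 1/2*b**3 + 5/4*b
  leading term b**3: subtract (1/2)·g_4 from 1/2*b**3 + 5/4*b → 0
  remainder 0.

S(g_3,g_4): leading monomials are coprime, so the S-polynomial reduces to 0 (Buchberger's first criterion).
Every S-polynomial of the final basis reduces to 0, so we have a Gröbner basis.
Inter-reduce: drop elements whose leading term is divisible by another's, tail-reduce, and make monic.
Reduced Gröbner basis: {a - b**2 - 2, b**3 + 5/2*b}.

Buchberger on the second generating set:
h_1 = -2*a*b - b, LT = a*b.
h_2 = 72*a*b - 9*a + 9*b**2 + 33*b + 18, LT = a*b.

S(h_1,h_2): lcm = a*b. S = 1/8*a - 1/8*b**2 + 1/24*b - 1/4.
  leading term a: no divisor's leading term divides it; move 1/8*a to the remainder.
  leading term b**2: no divisor's leading term divides it; move -1/8*b**2 to the remainder.
  leading term b: no divisor's leading term divides it; move 1/24*b to the remainder.
  leading term 1: no divisor's leading term divides it; move -1/4 to the remainder.
  remainder 1/8*a - 1/8*b**2 + 1/24*b - 1/4 ≠ 0; add k_3 = 1/8*a - 1/8*b**2 + 1/24*b - 1/4 to the basis.

S(h_1,k_3): lcm = a*b. S = b**3 - 1/3*b**2 + 5/2*b.
  leading term b**3: no divisor's leading term divides it; move b**3 to the remainder.
  leading term b**2: no divisor's leading term divides it; move -1/3*b**2 to the remainder.
  leading term b: no divisor's leading term divides it; move 5/2*b to the remainder.
  remainder b**3 - 1/3*b**2 + 5/2*b ≠ 0; add k_4 = b**3 - 1/3*b**2 + 5/2*b to the basis.

S(h_2,k_3): lcm = a*b. S = -1/8*a + b**3 - 5/24*b**2 + 59/24*b + 1/4.
  leading term a: subtract (-1)·k_3 from -1/8*a + b**3 - 5/24*b**2 + 59/24*b + 1/4 → b**3 - 1/3*b**2 + 5/2*b
  leading term b**3: subtract (1)·k_4 from b**3 - 1/3*b**2 + 5/2*b → 0
  remainder 0.

S(h_1,k_4): lcm = a*b**3. S = 1/3*a*b**2 - 5/2*a*b + 1/2*b**3.
  leading term a*b**2: subtract (-1/6*b)·h_1 from 1/3*a*b**2 - 5/2*a*b + 1/2*b**3 → -5/2*a*b + 1/2*b**3 - 1/6*b**2
  leading term a*b: subtract (5/4)·h_1 from -5/2*a*b + 1/2*b**3 - 1/6*b**2 → 1/2*b**3 - 1/6*b**2 + 5/4*b
  leading term b**3: subtract (1/2)·k_4 from 1/2*b**3 - 1/6*b**2 + 5/4*b → 0
  remainder 0.

S(h_2,k_4): lcm = a*b**3. S = 5/24*a*b**2 - 5/2*a*b + 1/8*b**4 + 11/24*b**3 + 1/4*b**2.
  leading term a*b**2: subtract (-5/48*b)·h_1 from 5/24*a*b**2 - 5/2*a*b + 1/8*b**4 + 11/24*b**3 + 1/4*b**2 → -5/2*a*b + 1/8*b**4 + 11/24*b**3 + 7/48*b**2
  leading term a*b: subtract (5/4)·h_1 from -5/2*a*b + 1/8*b**4 + 11/24*b**3 + 7/48*b**2 → 1/8*b**4 + 11/24*b**3 + 7/48*b**2 + 5/4*b
  leading term b**4: subtract (1/8*b)·k_4 from 1/8*b**4 + 11/24*b**3 + 7/48*b**2 + 5/4*b → 1/2*b**3 - 1/6*b**2 + 5/4*b
  leading term b**3: subtract (1/2)·k_4 from 1/2*b**3 - 1/6*b**2 + 5/4*b → 0
  remainder 0.

S(k_3,k_4): leading monomials are coprime, so the S-polynomial reduces to 0 (Buchberger's first criterion).
Every S-polynomial of the final basis reduces to 0, so we have a Gröbner basis.
Inter-reduce: drop elements whose leading term is divisible by another's, tail-reduce, and make monic.
Reduced Gröbner basis: {a - b**2 + 1/3*b - 2, b**3 - 1/3*b**2 + 5/2*b}.

These differ, so the ideals are not equal.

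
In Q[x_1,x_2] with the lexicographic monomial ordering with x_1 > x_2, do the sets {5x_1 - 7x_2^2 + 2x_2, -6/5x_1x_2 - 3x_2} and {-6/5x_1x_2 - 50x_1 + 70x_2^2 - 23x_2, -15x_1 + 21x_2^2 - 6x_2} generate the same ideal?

Since reduced Gröbner bases are canonical representatives of ideals under a given ordering, it suffices to compute and compare them.
Buchberger on the first generating set:
f_1 = 5x_1 - 7x_2^2 + 2x_2, LT = x_1.
f_2 = -6/5x_1x_2 - 3x_2, LT = x_1x_2.

S(f_1,f_2): lcm = x_1x_2. S = -7/5x_2^3 + 2/5x_2^2 - 5/2x_2.
  leading term x_2^3: no divisor's leading term divides it; move -7/5x_2^3 to the remainder.
  leading term x_2^2: no divisor's leading term divides it; move 2/5x_2^2 to the remainder.
  leading term x_2: no divisor's leading term divides it; move -5/2x_2 to the remainder.
  remainder -7/5x_2^3 + 2/5x_2^2 - 5/2x_2 ≠ 0; add g_3 = -7/5x_2^3 + 2/5x_2^2 - 5/2x_2 to the basis.

The other S-polynomials (S(f_1,g_3), S(f_2,g_3)) all reduce to 0 modulo the current basis, so we have a Gröbner basis.
Inter-reduce: drop elements whose leading term is divisible by another's, tail-reduce, and make monic.
Reduced Gröbner basis: {x_1 - 7/5x_2^2 + 2/5x_2, x_2^3 - 2/7x_2^2 + 25/14x_2}.

Buchberger on the second generating set:
h_1 = -6/5x_1x_2 - 50x_1 + 70x_2^2 - 23x_2, LT = x_1x_2.
h_2 = -15x_1 + 21x_2^2 - 6x_2, LT = x_1.

S(h_1,h_2): lcm = x_1x_2. S = 125/3x_1 + 7/5x_2^3 - 881/15x_2^2 + 115/6x_2.
  leading term x_1: subtract (-25/9)·h_2 from 125/3x_1 + 7/5x_2^3 - 881/15x_2^2 + 115/6x_2 → 7/5x_2^3 - 2/5x_2^2 + 5/2x_2
  leading term x_2^3: no divisor's leading term divides it; move 7/5x_2^3 to the remainder.
  leading term x_2^2: no divisor's leading term divides it; move -2/5x_2^2 to the remainder.
  leading term x_2: no divisor's leading term divides it; move 5/2x_2 to the remainder.
  remainder 7/5x_2^3 - 2/5x_2^2 + 5/2x_2 ≠ 0; add k_3 = 7/5x_2^3 - 2/5x_2^2 + 5/2x_2 to the basis.

The other S-polynomials (S(h_1,k_3), S(h_2,k_3)) all reduce to 0 modulo the current basis, so we have a Gröbner basis.
Inter-reduce: drop elements whose leading term is divisible by another's, tail-reduce, and make monic.
Reduced Gröbner basis: {x_1 - 7/5x_2^2 + 2/5x_2, x_2^3 - 2/7x_2^2 + 25/14x_2}.

Same reduced basis, so the two generating sets span the same ideal.

Yes, the ideals are equal.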